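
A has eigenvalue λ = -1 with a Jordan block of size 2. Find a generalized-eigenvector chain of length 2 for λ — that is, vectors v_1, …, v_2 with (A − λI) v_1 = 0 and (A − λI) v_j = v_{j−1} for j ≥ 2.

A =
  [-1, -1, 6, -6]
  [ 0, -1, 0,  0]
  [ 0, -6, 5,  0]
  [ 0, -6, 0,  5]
A Jordan chain for λ = -1 of length 2:
v_1 = (-1, 0, 0, 0)ᵀ
v_2 = (0, 1, 1, 1)ᵀ

Let N = A − (-1)·I. We want v_2 with N^2 v_2 = 0 but N^1 v_2 ≠ 0; then v_{j-1} := N · v_j for j = 2, …, 2.

Pick v_2 = (0, 1, 1, 1)ᵀ.
Then v_1 = N · v_2 = (-1, 0, 0, 0)ᵀ.

Sanity check: (A − (-1)·I) v_1 = (0, 0, 0, 0)ᵀ = 0. ✓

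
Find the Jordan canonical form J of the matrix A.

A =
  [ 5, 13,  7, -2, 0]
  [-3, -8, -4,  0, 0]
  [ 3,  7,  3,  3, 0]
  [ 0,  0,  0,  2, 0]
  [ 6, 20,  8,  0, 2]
J_2(-1) ⊕ J_2(2) ⊕ J_1(2)

The characteristic polynomial is
  det(x·I − A) = x^5 - 4*x^4 + x^3 + 10*x^2 - 4*x - 8 = (x - 2)^3*(x + 1)^2

Eigenvalues and multiplicities (the geometric multiplicity of λ is n − rank(A − λI), which equals the number of Jordan blocks for λ):
  λ = -1: algebraic multiplicity = 2, geometric multiplicity = 1
  λ = 2: algebraic multiplicity = 3, geometric multiplicity = 2

Determining the block sizes for each eigenvalue:
  λ = -1: one block (gm = 1), so the single block has size am = 2 → block sizes [2]
  λ = 2: 2 blocks summing to 3 forces exactly one block of size 2 and the rest size 1 → block sizes [2, 1]

Assembling the blocks gives a Jordan form
J =
  [-1,  1, 0, 0, 0]
  [ 0, -1, 0, 0, 0]
  [ 0,  0, 2, 1, 0]
  [ 0,  0, 0, 2, 0]
  [ 0,  0, 0, 0, 2]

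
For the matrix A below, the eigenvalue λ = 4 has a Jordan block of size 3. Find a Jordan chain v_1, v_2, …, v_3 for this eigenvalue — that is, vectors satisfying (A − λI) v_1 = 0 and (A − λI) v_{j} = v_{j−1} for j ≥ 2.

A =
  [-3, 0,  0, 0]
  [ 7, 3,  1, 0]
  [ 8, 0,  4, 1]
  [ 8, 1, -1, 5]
A Jordan chain for λ = 4 of length 3:
v_1 = (0, 1, 1, 0)ᵀ
v_2 = (0, -1, 0, 1)ᵀ
v_3 = (0, 1, 0, 0)ᵀ

Let N = A − (4)·I. We want v_3 with N^3 v_3 = 0 but N^2 v_3 ≠ 0; then v_{j-1} := N · v_j for j = 3, …, 2.

Pick v_3 = (0, 1, 0, 0)ᵀ.
Then v_2 = N · v_3 = (0, -1, 0, 1)ᵀ.
Then v_1 = N · v_2 = (0, 1, 1, 0)ᵀ.

Sanity check: (A − (4)·I) v_1 = (0, 0, 0, 0)ᵀ = 0. ✓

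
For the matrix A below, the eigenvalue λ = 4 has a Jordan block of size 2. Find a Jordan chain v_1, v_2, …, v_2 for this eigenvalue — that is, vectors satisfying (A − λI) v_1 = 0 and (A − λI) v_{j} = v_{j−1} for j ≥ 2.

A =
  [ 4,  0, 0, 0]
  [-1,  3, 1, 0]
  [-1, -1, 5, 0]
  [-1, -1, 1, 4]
A Jordan chain for λ = 4 of length 2:
v_1 = (0, -1, -1, -1)ᵀ
v_2 = (1, 0, 0, 0)ᵀ

Let N = A − (4)·I. We want v_2 with N^2 v_2 = 0 but N^1 v_2 ≠ 0; then v_{j-1} := N · v_j for j = 2, …, 2.

Pick v_2 = (1, 0, 0, 0)ᵀ.
Then v_1 = N · v_2 = (0, -1, -1, -1)ᵀ.

Sanity check: (A − (4)·I) v_1 = (0, 0, 0, 0)ᵀ = 0. ✓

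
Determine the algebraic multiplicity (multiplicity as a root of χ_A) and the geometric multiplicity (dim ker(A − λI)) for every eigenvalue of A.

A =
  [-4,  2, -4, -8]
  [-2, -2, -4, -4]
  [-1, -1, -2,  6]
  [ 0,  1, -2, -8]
λ = -4: alg = 4, geom = 2

Step 1 — factor the characteristic polynomial to read off the algebraic multiplicities:
  χ_A(x) = (x + 4)^4

Step 2 — compute geometric multiplicities via the rank-nullity identity g(λ) = n − rank(A − λI):
  rank(A − (-4)·I) = 2, so dim ker(A − (-4)·I) = n − 2 = 2

Summary:
  λ = -4: algebraic multiplicity = 4, geometric multiplicity = 2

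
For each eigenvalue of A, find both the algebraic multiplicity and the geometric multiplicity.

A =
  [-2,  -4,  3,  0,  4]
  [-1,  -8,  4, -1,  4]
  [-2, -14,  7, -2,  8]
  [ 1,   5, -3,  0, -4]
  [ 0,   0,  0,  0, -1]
λ = -1: alg = 4, geom = 2; λ = 0: alg = 1, geom = 1

Step 1 — factor the characteristic polynomial to read off the algebraic multiplicities:
  χ_A(x) = x*(x + 1)^4

Step 2 — compute geometric multiplicities via the rank-nullity identity g(λ) = n − rank(A − λI):
  rank(A − (-1)·I) = 3, so dim ker(A − (-1)·I) = n − 3 = 2
  rank(A − (0)·I) = 4, so dim ker(A − (0)·I) = n − 4 = 1

Summary:
  λ = -1: algebraic multiplicity = 4, geometric multiplicity = 2
  λ = 0: algebraic multiplicity = 1, geometric multiplicity = 1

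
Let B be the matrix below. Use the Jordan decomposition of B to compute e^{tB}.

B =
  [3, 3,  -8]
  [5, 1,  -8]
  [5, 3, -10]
e^{tB} =
  [5*t*exp(-2*t) + exp(-2*t), 3*t*exp(-2*t), -8*t*exp(-2*t)]
  [5*t*exp(-2*t), 3*t*exp(-2*t) + exp(-2*t), -8*t*exp(-2*t)]
  [5*t*exp(-2*t), 3*t*exp(-2*t), -8*t*exp(-2*t) + exp(-2*t)]

Strategy: write B = P · J · P⁻¹ where J is a Jordan canonical form, so e^{tB} = P · e^{tJ} · P⁻¹, and e^{tJ} can be computed block-by-block.

B has Jordan form
J =
  [-2,  1,  0]
  [ 0, -2,  0]
  [ 0,  0, -2]
(up to reordering of blocks).

Per-block formulas:
  For a 2×2 Jordan block J_2(-2): exp(t · J_2(-2)) = e^(-2t)·(I + t·N), where N is the 2×2 nilpotent shift.
  For a 1×1 block at λ = -2: exp(t · [-2]) = [e^(-2t)].

After assembling e^{tJ} and conjugating by P, we get:

e^{tB} =
  [5*t*exp(-2*t) + exp(-2*t), 3*t*exp(-2*t), -8*t*exp(-2*t)]
  [5*t*exp(-2*t), 3*t*exp(-2*t) + exp(-2*t), -8*t*exp(-2*t)]
  [5*t*exp(-2*t), 3*t*exp(-2*t), -8*t*exp(-2*t) + exp(-2*t)]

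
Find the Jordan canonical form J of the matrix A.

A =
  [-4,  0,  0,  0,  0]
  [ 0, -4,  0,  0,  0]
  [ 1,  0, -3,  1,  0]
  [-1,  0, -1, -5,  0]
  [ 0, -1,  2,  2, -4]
J_2(-4) ⊕ J_2(-4) ⊕ J_1(-4)

The characteristic polynomial is
  det(x·I − A) = x^5 + 20*x^4 + 160*x^3 + 640*x^2 + 1280*x + 1024 = (x + 4)^5

Eigenvalues and multiplicities (the geometric multiplicity of λ is n − rank(A − λI), which equals the number of Jordan blocks for λ):
  λ = -4: algebraic multiplicity = 5, geometric multiplicity = 3

Determining the block sizes for each eigenvalue:
  λ = -4: with am = 5 and gm = 3, the partition is not yet determined (e.g. several partitions of 5 into 3 parts exist). Let N = A − (-4)·I. Computing rank(N^1) = 2, rank(N^2) = 0; the number of blocks of size ≥ j is rank(N^{j−1}) − rank(N^j), giving [3, 2]. So we have 2 block(s) of size 2, 1 block(s) of size 1 → block sizes [2, 2, 1]

Assembling the blocks gives a Jordan form
J =
  [-4,  1,  0,  0,  0]
  [ 0, -4,  0,  0,  0]
  [ 0,  0, -4,  1,  0]
  [ 0,  0,  0, -4,  0]
  [ 0,  0,  0,  0, -4]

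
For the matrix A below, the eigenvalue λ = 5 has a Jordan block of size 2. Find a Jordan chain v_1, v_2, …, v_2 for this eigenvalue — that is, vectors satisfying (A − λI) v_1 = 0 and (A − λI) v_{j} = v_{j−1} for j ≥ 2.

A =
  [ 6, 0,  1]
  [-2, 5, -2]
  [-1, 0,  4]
A Jordan chain for λ = 5 of length 2:
v_1 = (1, -2, -1)ᵀ
v_2 = (1, 0, 0)ᵀ

Let N = A − (5)·I. We want v_2 with N^2 v_2 = 0 but N^1 v_2 ≠ 0; then v_{j-1} := N · v_j for j = 2, …, 2.

Pick v_2 = (1, 0, 0)ᵀ.
Then v_1 = N · v_2 = (1, -2, -1)ᵀ.

Sanity check: (A − (5)·I) v_1 = (0, 0, 0)ᵀ = 0. ✓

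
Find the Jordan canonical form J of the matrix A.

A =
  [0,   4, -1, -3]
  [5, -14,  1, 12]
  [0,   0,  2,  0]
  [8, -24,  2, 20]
J_3(2) ⊕ J_1(2)

The characteristic polynomial is
  det(x·I − A) = x^4 - 8*x^3 + 24*x^2 - 32*x + 16 = (x - 2)^4

Eigenvalues and multiplicities (the geometric multiplicity of λ is n − rank(A − λI), which equals the number of Jordan blocks for λ):
  λ = 2: algebraic multiplicity = 4, geometric multiplicity = 2

Determining the block sizes for each eigenvalue:
  λ = 2: with am = 4 and gm = 2, the partition is not yet determined (e.g. several partitions of 4 into 2 parts exist). Let N = A − (2)·I. Computing rank(N^1) = 2, rank(N^2) = 1, rank(N^3) = 0; the number of blocks of size ≥ j is rank(N^{j−1}) − rank(N^j), giving [2, 1, 1]. So we have 1 block(s) of size 3, 1 block(s) of size 1 → block sizes [3, 1]

Assembling the blocks gives a Jordan form
J =
  [2, 1, 0, 0]
  [0, 2, 1, 0]
  [0, 0, 2, 0]
  [0, 0, 0, 2]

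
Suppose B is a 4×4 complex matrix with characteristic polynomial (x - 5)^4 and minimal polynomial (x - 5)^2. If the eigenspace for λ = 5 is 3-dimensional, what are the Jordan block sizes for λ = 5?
Block sizes for λ = 5: [2, 1, 1]

Step 1 — from the characteristic polynomial, algebraic multiplicity of λ = 5 is 4. From dim ker(B − (5)·I) = 3, there are exactly 3 Jordan blocks for λ = 5.
Step 2 — from the minimal polynomial, the factor (x − 5)^2 tells us the largest block for λ = 5 has size 2.
Step 3 — with total size 4, 3 blocks, and largest block 2, the block sizes (in nonincreasing order) are [2, 1, 1].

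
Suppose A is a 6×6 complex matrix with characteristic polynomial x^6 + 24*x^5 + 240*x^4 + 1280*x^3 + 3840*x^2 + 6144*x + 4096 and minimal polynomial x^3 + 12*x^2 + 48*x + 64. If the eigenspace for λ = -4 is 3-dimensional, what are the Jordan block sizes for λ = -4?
Block sizes for λ = -4: [3, 2, 1]

Step 1 — from the characteristic polynomial, algebraic multiplicity of λ = -4 is 6. From dim ker(A − (-4)·I) = 3, there are exactly 3 Jordan blocks for λ = -4.
Step 2 — from the minimal polynomial, the factor (x + 4)^3 tells us the largest block for λ = -4 has size 3.
Step 3 — with total size 6, 3 blocks, and largest block 3, the block sizes (in nonincreasing order) are [3, 2, 1].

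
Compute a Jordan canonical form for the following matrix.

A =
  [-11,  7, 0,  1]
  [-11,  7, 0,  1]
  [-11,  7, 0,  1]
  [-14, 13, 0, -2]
J_2(-3) ⊕ J_1(0) ⊕ J_1(0)

The characteristic polynomial is
  det(x·I − A) = x^4 + 6*x^3 + 9*x^2 = x^2*(x + 3)^2

Eigenvalues and multiplicities (the geometric multiplicity of λ is n − rank(A − λI), which equals the number of Jordan blocks for λ):
  λ = -3: algebraic multiplicity = 2, geometric multiplicity = 1
  λ = 0: algebraic multiplicity = 2, geometric multiplicity = 2

Determining the block sizes for each eigenvalue:
  λ = -3: one block (gm = 1), so the single block has size am = 2 → block sizes [2]
  λ = 0: gm = am = 2, so every block has size 1 → block sizes [1, 1]

Assembling the blocks gives a Jordan form
J =
  [-3,  1, 0, 0]
  [ 0, -3, 0, 0]
  [ 0,  0, 0, 0]
  [ 0,  0, 0, 0]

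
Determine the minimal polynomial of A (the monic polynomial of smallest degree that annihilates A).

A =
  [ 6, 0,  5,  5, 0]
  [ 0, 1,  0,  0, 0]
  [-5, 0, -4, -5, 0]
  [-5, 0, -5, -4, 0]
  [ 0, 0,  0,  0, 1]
x^2 + 3*x - 4

The characteristic polynomial is χ_A(x) = (x - 1)^4*(x + 4), so the eigenvalues are known. The minimal polynomial is
  m_A(x) = Π_λ (x − λ)^{k_λ}
where k_λ is the size of the *largest* Jordan block for λ (equivalently, the smallest k with (A − λI)^k v = 0 for every generalised eigenvector v of λ).

  λ = -4: largest Jordan block has size 1, contributing (x + 4)
  λ = 1: largest Jordan block has size 1, contributing (x − 1)

So m_A(x) = (x - 1)*(x + 4) = x^2 + 3*x - 4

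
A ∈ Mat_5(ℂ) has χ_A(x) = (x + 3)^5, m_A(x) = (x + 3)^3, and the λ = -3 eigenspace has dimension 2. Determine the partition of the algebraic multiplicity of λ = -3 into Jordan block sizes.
Block sizes for λ = -3: [3, 2]

Step 1 — from the characteristic polynomial, algebraic multiplicity of λ = -3 is 5. From dim ker(A − (-3)·I) = 2, there are exactly 2 Jordan blocks for λ = -3.
Step 2 — from the minimal polynomial, the factor (x + 3)^3 tells us the largest block for λ = -3 has size 3.
Step 3 — with total size 5, 2 blocks, and largest block 3, the block sizes (in nonincreasing order) are [3, 2].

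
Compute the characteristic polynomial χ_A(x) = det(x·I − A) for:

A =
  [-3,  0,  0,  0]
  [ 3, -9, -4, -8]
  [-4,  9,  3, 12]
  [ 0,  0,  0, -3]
x^4 + 12*x^3 + 54*x^2 + 108*x + 81

Expanding det(x·I − A) (e.g. by cofactor expansion or by noting that A is similar to its Jordan form J, which has the same characteristic polynomial as A) gives
  χ_A(x) = x^4 + 12*x^3 + 54*x^2 + 108*x + 81
which factors as (x + 3)^4. The eigenvalues (with algebraic multiplicities) are λ = -3 with multiplicity 4.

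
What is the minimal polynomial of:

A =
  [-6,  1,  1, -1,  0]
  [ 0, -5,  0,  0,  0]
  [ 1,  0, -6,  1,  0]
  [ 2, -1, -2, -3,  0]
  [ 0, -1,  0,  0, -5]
x^2 + 10*x + 25

The characteristic polynomial is χ_A(x) = (x + 5)^5, so the eigenvalues are known. The minimal polynomial is
  m_A(x) = Π_λ (x − λ)^{k_λ}
where k_λ is the size of the *largest* Jordan block for λ (equivalently, the smallest k with (A − λI)^k v = 0 for every generalised eigenvector v of λ).

  λ = -5: largest Jordan block has size 2, contributing (x + 5)^2

So m_A(x) = (x + 5)^2 = x^2 + 10*x + 25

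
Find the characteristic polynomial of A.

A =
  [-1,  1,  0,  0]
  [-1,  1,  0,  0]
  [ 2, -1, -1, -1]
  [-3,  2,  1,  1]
x^4

Expanding det(x·I − A) (e.g. by cofactor expansion or by noting that A is similar to its Jordan form J, which has the same characteristic polynomial as A) gives
  χ_A(x) = x^4
which factors as x^4. The eigenvalues (with algebraic multiplicities) are λ = 0 with multiplicity 4.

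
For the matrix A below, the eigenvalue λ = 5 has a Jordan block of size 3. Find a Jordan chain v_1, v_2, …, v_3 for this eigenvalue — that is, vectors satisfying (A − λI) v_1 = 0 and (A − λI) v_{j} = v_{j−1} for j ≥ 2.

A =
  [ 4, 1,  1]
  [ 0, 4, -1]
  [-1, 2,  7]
A Jordan chain for λ = 5 of length 3:
v_1 = (0, 1, -1)ᵀ
v_2 = (-1, 0, -1)ᵀ
v_3 = (1, 0, 0)ᵀ

Let N = A − (5)·I. We want v_3 with N^3 v_3 = 0 but N^2 v_3 ≠ 0; then v_{j-1} := N · v_j for j = 3, …, 2.

Pick v_3 = (1, 0, 0)ᵀ.
Then v_2 = N · v_3 = (-1, 0, -1)ᵀ.
Then v_1 = N · v_2 = (0, 1, -1)ᵀ.

Sanity check: (A − (5)·I) v_1 = (0, 0, 0)ᵀ = 0. ✓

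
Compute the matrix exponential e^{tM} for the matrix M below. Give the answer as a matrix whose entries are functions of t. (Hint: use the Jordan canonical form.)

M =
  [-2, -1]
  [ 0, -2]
e^{tM} =
  [exp(-2*t), -t*exp(-2*t)]
  [0, exp(-2*t)]

Strategy: write M = P · J · P⁻¹ where J is a Jordan canonical form, so e^{tM} = P · e^{tJ} · P⁻¹, and e^{tJ} can be computed block-by-block.

M has Jordan form
J =
  [-2,  1]
  [ 0, -2]
(up to reordering of blocks).

Per-block formulas:
  For a 2×2 Jordan block J_2(-2): exp(t · J_2(-2)) = e^(-2t)·(I + t·N), where N is the 2×2 nilpotent shift.

After assembling e^{tJ} and conjugating by P, we get:

e^{tM} =
  [exp(-2*t), -t*exp(-2*t)]
  [0, exp(-2*t)]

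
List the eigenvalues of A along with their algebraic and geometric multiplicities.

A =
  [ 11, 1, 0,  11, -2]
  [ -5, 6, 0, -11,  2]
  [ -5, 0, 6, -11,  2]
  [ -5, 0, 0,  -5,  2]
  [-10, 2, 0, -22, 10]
λ = 5: alg = 2, geom = 1; λ = 6: alg = 3, geom = 3

Step 1 — factor the characteristic polynomial to read off the algebraic multiplicities:
  χ_A(x) = (x - 6)^3*(x - 5)^2

Step 2 — compute geometric multiplicities via the rank-nullity identity g(λ) = n − rank(A − λI):
  rank(A − (5)·I) = 4, so dim ker(A − (5)·I) = n − 4 = 1
  rank(A − (6)·I) = 2, so dim ker(A − (6)·I) = n − 2 = 3

Summary:
  λ = 5: algebraic multiplicity = 2, geometric multiplicity = 1
  λ = 6: algebraic multiplicity = 3, geometric multiplicity = 3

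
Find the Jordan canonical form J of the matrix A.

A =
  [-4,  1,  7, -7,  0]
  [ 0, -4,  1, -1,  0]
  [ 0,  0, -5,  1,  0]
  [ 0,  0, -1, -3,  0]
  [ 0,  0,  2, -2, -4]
J_3(-4) ⊕ J_1(-4) ⊕ J_1(-4)

The characteristic polynomial is
  det(x·I − A) = x^5 + 20*x^4 + 160*x^3 + 640*x^2 + 1280*x + 1024 = (x + 4)^5

Eigenvalues and multiplicities (the geometric multiplicity of λ is n − rank(A − λI), which equals the number of Jordan blocks for λ):
  λ = -4: algebraic multiplicity = 5, geometric multiplicity = 3

Determining the block sizes for each eigenvalue:
  λ = -4: with am = 5 and gm = 3, the partition is not yet determined (e.g. several partitions of 5 into 3 parts exist). Let N = A − (-4)·I. Computing rank(N^1) = 2, rank(N^2) = 1, rank(N^3) = 0; the number of blocks of size ≥ j is rank(N^{j−1}) − rank(N^j), giving [3, 1, 1]. So we have 1 block(s) of size 3, 2 block(s) of size 1 → block sizes [3, 1, 1]

Assembling the blocks gives a Jordan form
J =
  [-4,  1,  0,  0,  0]
  [ 0, -4,  1,  0,  0]
  [ 0,  0, -4,  0,  0]
  [ 0,  0,  0, -4,  0]
  [ 0,  0,  0,  0, -4]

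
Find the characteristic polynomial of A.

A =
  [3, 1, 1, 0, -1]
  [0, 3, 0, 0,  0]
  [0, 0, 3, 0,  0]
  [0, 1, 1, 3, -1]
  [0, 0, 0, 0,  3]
x^5 - 15*x^4 + 90*x^3 - 270*x^2 + 405*x - 243

Expanding det(x·I − A) (e.g. by cofactor expansion or by noting that A is similar to its Jordan form J, which has the same characteristic polynomial as A) gives
  χ_A(x) = x^5 - 15*x^4 + 90*x^3 - 270*x^2 + 405*x - 243
which factors as (x - 3)^5. The eigenvalues (with algebraic multiplicities) are λ = 3 with multiplicity 5.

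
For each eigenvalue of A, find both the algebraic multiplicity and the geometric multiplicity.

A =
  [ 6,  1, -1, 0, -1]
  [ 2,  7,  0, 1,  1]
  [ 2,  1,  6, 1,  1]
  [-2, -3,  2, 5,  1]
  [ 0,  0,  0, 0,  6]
λ = 6: alg = 5, geom = 3

Step 1 — factor the characteristic polynomial to read off the algebraic multiplicities:
  χ_A(x) = (x - 6)^5

Step 2 — compute geometric multiplicities via the rank-nullity identity g(λ) = n − rank(A − λI):
  rank(A − (6)·I) = 2, so dim ker(A − (6)·I) = n − 2 = 3

Summary:
  λ = 6: algebraic multiplicity = 5, geometric multiplicity = 3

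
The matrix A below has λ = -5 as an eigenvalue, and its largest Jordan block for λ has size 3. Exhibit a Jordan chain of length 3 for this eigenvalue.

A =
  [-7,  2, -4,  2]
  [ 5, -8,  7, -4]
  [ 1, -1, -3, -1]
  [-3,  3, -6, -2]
A Jordan chain for λ = -5 of length 3:
v_1 = (4, -6, -2, 6)ᵀ
v_2 = (-2, 5, 1, -3)ᵀ
v_3 = (1, 0, 0, 0)ᵀ

Let N = A − (-5)·I. We want v_3 with N^3 v_3 = 0 but N^2 v_3 ≠ 0; then v_{j-1} := N · v_j for j = 3, …, 2.

Pick v_3 = (1, 0, 0, 0)ᵀ.
Then v_2 = N · v_3 = (-2, 5, 1, -3)ᵀ.
Then v_1 = N · v_2 = (4, -6, -2, 6)ᵀ.

Sanity check: (A − (-5)·I) v_1 = (0, 0, 0, 0)ᵀ = 0. ✓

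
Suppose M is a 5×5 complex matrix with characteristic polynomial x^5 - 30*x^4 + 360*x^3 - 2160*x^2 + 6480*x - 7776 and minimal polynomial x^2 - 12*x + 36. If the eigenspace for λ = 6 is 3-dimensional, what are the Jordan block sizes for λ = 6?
Block sizes for λ = 6: [2, 2, 1]

Step 1 — from the characteristic polynomial, algebraic multiplicity of λ = 6 is 5. From dim ker(M − (6)·I) = 3, there are exactly 3 Jordan blocks for λ = 6.
Step 2 — from the minimal polynomial, the factor (x − 6)^2 tells us the largest block for λ = 6 has size 2.
Step 3 — with total size 5, 3 blocks, and largest block 2, the block sizes (in nonincreasing order) are [2, 2, 1].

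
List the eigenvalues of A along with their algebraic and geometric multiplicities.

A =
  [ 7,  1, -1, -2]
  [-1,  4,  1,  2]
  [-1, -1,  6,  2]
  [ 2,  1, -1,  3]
λ = 5: alg = 4, geom = 2

Step 1 — factor the characteristic polynomial to read off the algebraic multiplicities:
  χ_A(x) = (x - 5)^4

Step 2 — compute geometric multiplicities via the rank-nullity identity g(λ) = n − rank(A − λI):
  rank(A − (5)·I) = 2, so dim ker(A − (5)·I) = n − 2 = 2

Summary:
  λ = 5: algebraic multiplicity = 4, geometric multiplicity = 2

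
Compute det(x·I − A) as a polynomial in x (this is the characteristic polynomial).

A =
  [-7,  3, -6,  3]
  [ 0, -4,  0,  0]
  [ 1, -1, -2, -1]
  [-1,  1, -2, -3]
x^4 + 16*x^3 + 96*x^2 + 256*x + 256

Expanding det(x·I − A) (e.g. by cofactor expansion or by noting that A is similar to its Jordan form J, which has the same characteristic polynomial as A) gives
  χ_A(x) = x^4 + 16*x^3 + 96*x^2 + 256*x + 256
which factors as (x + 4)^4. The eigenvalues (with algebraic multiplicities) are λ = -4 with multiplicity 4.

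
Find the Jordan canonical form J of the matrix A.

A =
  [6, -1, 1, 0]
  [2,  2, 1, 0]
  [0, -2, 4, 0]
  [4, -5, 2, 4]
J_3(4) ⊕ J_1(4)

The characteristic polynomial is
  det(x·I − A) = x^4 - 16*x^3 + 96*x^2 - 256*x + 256 = (x - 4)^4

Eigenvalues and multiplicities (the geometric multiplicity of λ is n − rank(A − λI), which equals the number of Jordan blocks for λ):
  λ = 4: algebraic multiplicity = 4, geometric multiplicity = 2

Determining the block sizes for each eigenvalue:
  λ = 4: with am = 4 and gm = 2, the partition is not yet determined (e.g. several partitions of 4 into 2 parts exist). Let N = A − (4)·I. Computing rank(N^1) = 2, rank(N^2) = 1, rank(N^3) = 0; the number of blocks of size ≥ j is rank(N^{j−1}) − rank(N^j), giving [2, 1, 1]. So we have 1 block(s) of size 3, 1 block(s) of size 1 → block sizes [3, 1]

Assembling the blocks gives a Jordan form
J =
  [4, 1, 0, 0]
  [0, 4, 1, 0]
  [0, 0, 4, 0]
  [0, 0, 0, 4]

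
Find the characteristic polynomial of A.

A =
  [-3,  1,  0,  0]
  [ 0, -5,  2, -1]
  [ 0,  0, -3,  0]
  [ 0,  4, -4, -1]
x^4 + 12*x^3 + 54*x^2 + 108*x + 81

Expanding det(x·I − A) (e.g. by cofactor expansion or by noting that A is similar to its Jordan form J, which has the same characteristic polynomial as A) gives
  χ_A(x) = x^4 + 12*x^3 + 54*x^2 + 108*x + 81
which factors as (x + 3)^4. The eigenvalues (with algebraic multiplicities) are λ = -3 with multiplicity 4.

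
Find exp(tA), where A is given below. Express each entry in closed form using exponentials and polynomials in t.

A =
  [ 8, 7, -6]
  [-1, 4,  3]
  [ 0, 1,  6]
e^{tA} =
  [-3*t^2*exp(6*t)/2 + 2*t*exp(6*t) + exp(6*t), -3*t^2*exp(6*t) + 7*t*exp(6*t), 9*t^2*exp(6*t)/2 - 6*t*exp(6*t)]
  [-t*exp(6*t), -2*t*exp(6*t) + exp(6*t), 3*t*exp(6*t)]
  [-t^2*exp(6*t)/2, -t^2*exp(6*t) + t*exp(6*t), 3*t^2*exp(6*t)/2 + exp(6*t)]

Strategy: write A = P · J · P⁻¹ where J is a Jordan canonical form, so e^{tA} = P · e^{tJ} · P⁻¹, and e^{tJ} can be computed block-by-block.

A has Jordan form
J =
  [6, 1, 0]
  [0, 6, 1]
  [0, 0, 6]
(up to reordering of blocks).

Per-block formulas:
  For a 3×3 Jordan block J_3(6): exp(t · J_3(6)) = e^(6t)·(I + t·N + (t^2/2)·N^2), where N is the 3×3 nilpotent shift.

After assembling e^{tJ} and conjugating by P, we get:

e^{tA} =
  [-3*t^2*exp(6*t)/2 + 2*t*exp(6*t) + exp(6*t), -3*t^2*exp(6*t) + 7*t*exp(6*t), 9*t^2*exp(6*t)/2 - 6*t*exp(6*t)]
  [-t*exp(6*t), -2*t*exp(6*t) + exp(6*t), 3*t*exp(6*t)]
  [-t^2*exp(6*t)/2, -t^2*exp(6*t) + t*exp(6*t), 3*t^2*exp(6*t)/2 + exp(6*t)]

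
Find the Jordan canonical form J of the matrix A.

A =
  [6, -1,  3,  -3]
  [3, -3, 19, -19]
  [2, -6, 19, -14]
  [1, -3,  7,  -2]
J_3(5) ⊕ J_1(5)

The characteristic polynomial is
  det(x·I − A) = x^4 - 20*x^3 + 150*x^2 - 500*x + 625 = (x - 5)^4

Eigenvalues and multiplicities (the geometric multiplicity of λ is n − rank(A − λI), which equals the number of Jordan blocks for λ):
  λ = 5: algebraic multiplicity = 4, geometric multiplicity = 2

Determining the block sizes for each eigenvalue:
  λ = 5: with am = 4 and gm = 2, the partition is not yet determined (e.g. several partitions of 4 into 2 parts exist). Let N = A − (5)·I. Computing rank(N^1) = 2, rank(N^2) = 1, rank(N^3) = 0; the number of blocks of size ≥ j is rank(N^{j−1}) − rank(N^j), giving [2, 1, 1]. So we have 1 block(s) of size 3, 1 block(s) of size 1 → block sizes [3, 1]

Assembling the blocks gives a Jordan form
J =
  [5, 1, 0, 0]
  [0, 5, 1, 0]
  [0, 0, 5, 0]
  [0, 0, 0, 5]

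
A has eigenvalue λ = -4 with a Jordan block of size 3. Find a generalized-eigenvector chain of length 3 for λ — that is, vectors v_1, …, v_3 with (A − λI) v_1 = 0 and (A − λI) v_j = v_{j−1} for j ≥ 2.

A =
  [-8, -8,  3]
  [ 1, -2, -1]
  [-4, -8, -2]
A Jordan chain for λ = -4 of length 3:
v_1 = (-4, 2, 0)ᵀ
v_2 = (-4, 1, -4)ᵀ
v_3 = (1, 0, 0)ᵀ

Let N = A − (-4)·I. We want v_3 with N^3 v_3 = 0 but N^2 v_3 ≠ 0; then v_{j-1} := N · v_j for j = 3, …, 2.

Pick v_3 = (1, 0, 0)ᵀ.
Then v_2 = N · v_3 = (-4, 1, -4)ᵀ.
Then v_1 = N · v_2 = (-4, 2, 0)ᵀ.

Sanity check: (A − (-4)·I) v_1 = (0, 0, 0)ᵀ = 0. ✓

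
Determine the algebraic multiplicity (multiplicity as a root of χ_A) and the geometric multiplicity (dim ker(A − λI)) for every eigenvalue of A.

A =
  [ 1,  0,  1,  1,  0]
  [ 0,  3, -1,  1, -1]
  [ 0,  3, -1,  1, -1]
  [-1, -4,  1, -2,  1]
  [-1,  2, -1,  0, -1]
λ = 0: alg = 5, geom = 2

Step 1 — factor the characteristic polynomial to read off the algebraic multiplicities:
  χ_A(x) = x^5

Step 2 — compute geometric multiplicities via the rank-nullity identity g(λ) = n − rank(A − λI):
  rank(A − (0)·I) = 3, so dim ker(A − (0)·I) = n − 3 = 2

Summary:
  λ = 0: algebraic multiplicity = 5, geometric multiplicity = 2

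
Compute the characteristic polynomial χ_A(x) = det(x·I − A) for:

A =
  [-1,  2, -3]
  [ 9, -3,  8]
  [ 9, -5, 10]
x^3 - 6*x^2 + 12*x - 8

Expanding det(x·I − A) (e.g. by cofactor expansion or by noting that A is similar to its Jordan form J, which has the same characteristic polynomial as A) gives
  χ_A(x) = x^3 - 6*x^2 + 12*x - 8
which factors as (x - 2)^3. The eigenvalues (with algebraic multiplicities) are λ = 2 with multiplicity 3.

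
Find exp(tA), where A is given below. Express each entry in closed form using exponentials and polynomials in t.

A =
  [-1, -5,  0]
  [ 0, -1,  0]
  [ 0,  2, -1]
e^{tA} =
  [exp(-t), -5*t*exp(-t), 0]
  [0, exp(-t), 0]
  [0, 2*t*exp(-t), exp(-t)]

Strategy: write A = P · J · P⁻¹ where J is a Jordan canonical form, so e^{tA} = P · e^{tJ} · P⁻¹, and e^{tJ} can be computed block-by-block.

A has Jordan form
J =
  [-1,  1,  0]
  [ 0, -1,  0]
  [ 0,  0, -1]
(up to reordering of blocks).

Per-block formulas:
  For a 1×1 block at λ = -1: exp(t · [-1]) = [e^(-1t)].
  For a 2×2 Jordan block J_2(-1): exp(t · J_2(-1)) = e^(-1t)·(I + t·N), where N is the 2×2 nilpotent shift.

After assembling e^{tJ} and conjugating by P, we get:

e^{tA} =
  [exp(-t), -5*t*exp(-t), 0]
  [0, exp(-t), 0]
  [0, 2*t*exp(-t), exp(-t)]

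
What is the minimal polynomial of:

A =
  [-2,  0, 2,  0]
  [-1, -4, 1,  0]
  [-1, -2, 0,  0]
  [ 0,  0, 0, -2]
x^3 + 6*x^2 + 12*x + 8

The characteristic polynomial is χ_A(x) = (x + 2)^4, so the eigenvalues are known. The minimal polynomial is
  m_A(x) = Π_λ (x − λ)^{k_λ}
where k_λ is the size of the *largest* Jordan block for λ (equivalently, the smallest k with (A − λI)^k v = 0 for every generalised eigenvector v of λ).

  λ = -2: largest Jordan block has size 3, contributing (x + 2)^3

So m_A(x) = (x + 2)^3 = x^3 + 6*x^2 + 12*x + 8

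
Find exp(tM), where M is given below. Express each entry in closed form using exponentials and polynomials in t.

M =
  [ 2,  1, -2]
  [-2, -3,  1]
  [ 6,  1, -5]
e^{tM} =
  [t^2*exp(-2*t) + 4*t*exp(-2*t) + exp(-2*t), t^2*exp(-2*t)/2 + t*exp(-2*t), -t^2*exp(-2*t)/2 - 2*t*exp(-2*t)]
  [-2*t*exp(-2*t), -t*exp(-2*t) + exp(-2*t), t*exp(-2*t)]
  [2*t^2*exp(-2*t) + 6*t*exp(-2*t), t^2*exp(-2*t) + t*exp(-2*t), -t^2*exp(-2*t) - 3*t*exp(-2*t) + exp(-2*t)]

Strategy: write M = P · J · P⁻¹ where J is a Jordan canonical form, so e^{tM} = P · e^{tJ} · P⁻¹, and e^{tJ} can be computed block-by-block.

M has Jordan form
J =
  [-2,  1,  0]
  [ 0, -2,  1]
  [ 0,  0, -2]
(up to reordering of blocks).

Per-block formulas:
  For a 3×3 Jordan block J_3(-2): exp(t · J_3(-2)) = e^(-2t)·(I + t·N + (t^2/2)·N^2), where N is the 3×3 nilpotent shift.

After assembling e^{tJ} and conjugating by P, we get:

e^{tM} =
  [t^2*exp(-2*t) + 4*t*exp(-2*t) + exp(-2*t), t^2*exp(-2*t)/2 + t*exp(-2*t), -t^2*exp(-2*t)/2 - 2*t*exp(-2*t)]
  [-2*t*exp(-2*t), -t*exp(-2*t) + exp(-2*t), t*exp(-2*t)]
  [2*t^2*exp(-2*t) + 6*t*exp(-2*t), t^2*exp(-2*t) + t*exp(-2*t), -t^2*exp(-2*t) - 3*t*exp(-2*t) + exp(-2*t)]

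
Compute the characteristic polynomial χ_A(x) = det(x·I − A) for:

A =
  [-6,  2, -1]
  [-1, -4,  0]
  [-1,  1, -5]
x^3 + 15*x^2 + 75*x + 125

Expanding det(x·I − A) (e.g. by cofactor expansion or by noting that A is similar to its Jordan form J, which has the same characteristic polynomial as A) gives
  χ_A(x) = x^3 + 15*x^2 + 75*x + 125
which factors as (x + 5)^3. The eigenvalues (with algebraic multiplicities) are λ = -5 with multiplicity 3.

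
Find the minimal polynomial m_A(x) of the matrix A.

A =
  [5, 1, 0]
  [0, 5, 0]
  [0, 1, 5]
x^2 - 10*x + 25

The characteristic polynomial is χ_A(x) = (x - 5)^3, so the eigenvalues are known. The minimal polynomial is
  m_A(x) = Π_λ (x − λ)^{k_λ}
where k_λ is the size of the *largest* Jordan block for λ (equivalently, the smallest k with (A − λI)^k v = 0 for every generalised eigenvector v of λ).

  λ = 5: largest Jordan block has size 2, contributing (x − 5)^2

So m_A(x) = (x - 5)^2 = x^2 - 10*x + 25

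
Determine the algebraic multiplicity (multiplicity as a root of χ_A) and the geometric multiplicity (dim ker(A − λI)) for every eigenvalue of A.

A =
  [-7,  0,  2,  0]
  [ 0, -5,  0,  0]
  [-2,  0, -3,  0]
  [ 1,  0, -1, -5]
λ = -5: alg = 4, geom = 3

Step 1 — factor the characteristic polynomial to read off the algebraic multiplicities:
  χ_A(x) = (x + 5)^4

Step 2 — compute geometric multiplicities via the rank-nullity identity g(λ) = n − rank(A − λI):
  rank(A − (-5)·I) = 1, so dim ker(A − (-5)·I) = n − 1 = 3

Summary:
  λ = -5: algebraic multiplicity = 4, geometric multiplicity = 3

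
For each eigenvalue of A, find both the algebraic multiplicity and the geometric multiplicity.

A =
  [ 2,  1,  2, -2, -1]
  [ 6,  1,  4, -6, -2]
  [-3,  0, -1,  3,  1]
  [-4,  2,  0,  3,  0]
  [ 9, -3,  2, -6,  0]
λ = 1: alg = 5, geom = 3

Step 1 — factor the characteristic polynomial to read off the algebraic multiplicities:
  χ_A(x) = (x - 1)^5

Step 2 — compute geometric multiplicities via the rank-nullity identity g(λ) = n − rank(A − λI):
  rank(A − (1)·I) = 2, so dim ker(A − (1)·I) = n − 2 = 3

Summary:
  λ = 1: algebraic multiplicity = 5, geometric multiplicity = 3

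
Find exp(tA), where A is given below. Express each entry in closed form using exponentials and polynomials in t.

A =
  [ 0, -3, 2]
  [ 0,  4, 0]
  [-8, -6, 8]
e^{tA} =
  [-4*t*exp(4*t) + exp(4*t), -3*t*exp(4*t), 2*t*exp(4*t)]
  [0, exp(4*t), 0]
  [-8*t*exp(4*t), -6*t*exp(4*t), 4*t*exp(4*t) + exp(4*t)]

Strategy: write A = P · J · P⁻¹ where J is a Jordan canonical form, so e^{tA} = P · e^{tJ} · P⁻¹, and e^{tJ} can be computed block-by-block.

A has Jordan form
J =
  [4, 1, 0]
  [0, 4, 0]
  [0, 0, 4]
(up to reordering of blocks).

Per-block formulas:
  For a 2×2 Jordan block J_2(4): exp(t · J_2(4)) = e^(4t)·(I + t·N), where N is the 2×2 nilpotent shift.
  For a 1×1 block at λ = 4: exp(t · [4]) = [e^(4t)].

After assembling e^{tJ} and conjugating by P, we get:

e^{tA} =
  [-4*t*exp(4*t) + exp(4*t), -3*t*exp(4*t), 2*t*exp(4*t)]
  [0, exp(4*t), 0]
  [-8*t*exp(4*t), -6*t*exp(4*t), 4*t*exp(4*t) + exp(4*t)]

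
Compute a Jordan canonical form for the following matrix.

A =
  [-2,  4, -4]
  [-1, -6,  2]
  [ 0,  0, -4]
J_2(-4) ⊕ J_1(-4)

The characteristic polynomial is
  det(x·I − A) = x^3 + 12*x^2 + 48*x + 64 = (x + 4)^3

Eigenvalues and multiplicities (the geometric multiplicity of λ is n − rank(A − λI), which equals the number of Jordan blocks for λ):
  λ = -4: algebraic multiplicity = 3, geometric multiplicity = 2

Determining the block sizes for each eigenvalue:
  λ = -4: 2 blocks summing to 3 forces exactly one block of size 2 and the rest size 1 → block sizes [2, 1]

Assembling the blocks gives a Jordan form
J =
  [-4,  1,  0]
  [ 0, -4,  0]
  [ 0,  0, -4]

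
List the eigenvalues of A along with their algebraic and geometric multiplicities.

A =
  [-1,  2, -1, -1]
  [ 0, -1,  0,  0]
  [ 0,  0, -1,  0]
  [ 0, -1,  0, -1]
λ = -1: alg = 4, geom = 2

Step 1 — factor the characteristic polynomial to read off the algebraic multiplicities:
  χ_A(x) = (x + 1)^4

Step 2 — compute geometric multiplicities via the rank-nullity identity g(λ) = n − rank(A − λI):
  rank(A − (-1)·I) = 2, so dim ker(A − (-1)·I) = n − 2 = 2

Summary:
  λ = -1: algebraic multiplicity = 4, geometric multiplicity = 2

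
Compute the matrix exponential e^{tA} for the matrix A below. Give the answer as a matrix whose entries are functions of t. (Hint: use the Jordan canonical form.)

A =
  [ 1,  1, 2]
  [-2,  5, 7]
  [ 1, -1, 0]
e^{tA} =
  [t^2*exp(2*t)/2 - t*exp(2*t) + exp(2*t), t*exp(2*t), t^2*exp(2*t)/2 + 2*t*exp(2*t)]
  [3*t^2*exp(2*t)/2 - 2*t*exp(2*t), 3*t*exp(2*t) + exp(2*t), 3*t^2*exp(2*t)/2 + 7*t*exp(2*t)]
  [-t^2*exp(2*t)/2 + t*exp(2*t), -t*exp(2*t), -t^2*exp(2*t)/2 - 2*t*exp(2*t) + exp(2*t)]

Strategy: write A = P · J · P⁻¹ where J is a Jordan canonical form, so e^{tA} = P · e^{tJ} · P⁻¹, and e^{tJ} can be computed block-by-block.

A has Jordan form
J =
  [2, 1, 0]
  [0, 2, 1]
  [0, 0, 2]
(up to reordering of blocks).

Per-block formulas:
  For a 3×3 Jordan block J_3(2): exp(t · J_3(2)) = e^(2t)·(I + t·N + (t^2/2)·N^2), where N is the 3×3 nilpotent shift.

After assembling e^{tJ} and conjugating by P, we get:

e^{tA} =
  [t^2*exp(2*t)/2 - t*exp(2*t) + exp(2*t), t*exp(2*t), t^2*exp(2*t)/2 + 2*t*exp(2*t)]
  [3*t^2*exp(2*t)/2 - 2*t*exp(2*t), 3*t*exp(2*t) + exp(2*t), 3*t^2*exp(2*t)/2 + 7*t*exp(2*t)]
  [-t^2*exp(2*t)/2 + t*exp(2*t), -t*exp(2*t), -t^2*exp(2*t)/2 - 2*t*exp(2*t) + exp(2*t)]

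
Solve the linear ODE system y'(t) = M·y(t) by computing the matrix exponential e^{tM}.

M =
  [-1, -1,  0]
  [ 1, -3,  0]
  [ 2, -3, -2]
e^{tM} =
  [t*exp(-2*t) + exp(-2*t), -t*exp(-2*t), 0]
  [t*exp(-2*t), -t*exp(-2*t) + exp(-2*t), 0]
  [-t^2*exp(-2*t)/2 + 2*t*exp(-2*t), t^2*exp(-2*t)/2 - 3*t*exp(-2*t), exp(-2*t)]

Strategy: write M = P · J · P⁻¹ where J is a Jordan canonical form, so e^{tM} = P · e^{tJ} · P⁻¹, and e^{tJ} can be computed block-by-block.

M has Jordan form
J =
  [-2,  1,  0]
  [ 0, -2,  1]
  [ 0,  0, -2]
(up to reordering of blocks).

Per-block formulas:
  For a 3×3 Jordan block J_3(-2): exp(t · J_3(-2)) = e^(-2t)·(I + t·N + (t^2/2)·N^2), where N is the 3×3 nilpotent shift.

After assembling e^{tJ} and conjugating by P, we get:

e^{tM} =
  [t*exp(-2*t) + exp(-2*t), -t*exp(-2*t), 0]
  [t*exp(-2*t), -t*exp(-2*t) + exp(-2*t), 0]
  [-t^2*exp(-2*t)/2 + 2*t*exp(-2*t), t^2*exp(-2*t)/2 - 3*t*exp(-2*t), exp(-2*t)]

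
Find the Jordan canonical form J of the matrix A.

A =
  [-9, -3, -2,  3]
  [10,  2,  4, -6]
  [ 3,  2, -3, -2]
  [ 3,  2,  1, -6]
J_3(-4) ⊕ J_1(-4)

The characteristic polynomial is
  det(x·I − A) = x^4 + 16*x^3 + 96*x^2 + 256*x + 256 = (x + 4)^4

Eigenvalues and multiplicities (the geometric multiplicity of λ is n − rank(A − λI), which equals the number of Jordan blocks for λ):
  λ = -4: algebraic multiplicity = 4, geometric multiplicity = 2

Determining the block sizes for each eigenvalue:
  λ = -4: with am = 4 and gm = 2, the partition is not yet determined (e.g. several partitions of 4 into 2 parts exist). Let N = A − (-4)·I. Computing rank(N^1) = 2, rank(N^2) = 1, rank(N^3) = 0; the number of blocks of size ≥ j is rank(N^{j−1}) − rank(N^j), giving [2, 1, 1]. So we have 1 block(s) of size 3, 1 block(s) of size 1 → block sizes [3, 1]

Assembling the blocks gives a Jordan form
J =
  [-4,  1,  0,  0]
  [ 0, -4,  1,  0]
  [ 0,  0, -4,  0]
  [ 0,  0,  0, -4]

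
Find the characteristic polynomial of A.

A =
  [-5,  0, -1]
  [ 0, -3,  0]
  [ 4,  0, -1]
x^3 + 9*x^2 + 27*x + 27

Expanding det(x·I − A) (e.g. by cofactor expansion or by noting that A is similar to its Jordan form J, which has the same characteristic polynomial as A) gives
  χ_A(x) = x^3 + 9*x^2 + 27*x + 27
which factors as (x + 3)^3. The eigenvalues (with algebraic multiplicities) are λ = -3 with multiplicity 3.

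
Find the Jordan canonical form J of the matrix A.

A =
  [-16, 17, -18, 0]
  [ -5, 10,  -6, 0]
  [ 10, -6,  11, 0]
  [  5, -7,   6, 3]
J_1(-1) ⊕ J_2(3) ⊕ J_1(3)

The characteristic polynomial is
  det(x·I − A) = x^4 - 8*x^3 + 18*x^2 - 27 = (x - 3)^3*(x + 1)

Eigenvalues and multiplicities (the geometric multiplicity of λ is n − rank(A − λI), which equals the number of Jordan blocks for λ):
  λ = -1: algebraic multiplicity = 1, geometric multiplicity = 1
  λ = 3: algebraic multiplicity = 3, geometric multiplicity = 2

Determining the block sizes for each eigenvalue:
  λ = -1: one block (gm = 1), so the single block has size am = 1 → block sizes [1]
  λ = 3: 2 blocks summing to 3 forces exactly one block of size 2 and the rest size 1 → block sizes [2, 1]

Assembling the blocks gives a Jordan form
J =
  [-1, 0, 0, 0]
  [ 0, 3, 1, 0]
  [ 0, 0, 3, 0]
  [ 0, 0, 0, 3]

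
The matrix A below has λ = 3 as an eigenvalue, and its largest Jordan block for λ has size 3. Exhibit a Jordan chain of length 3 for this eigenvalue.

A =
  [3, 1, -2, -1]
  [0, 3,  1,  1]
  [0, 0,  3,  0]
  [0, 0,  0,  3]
A Jordan chain for λ = 3 of length 3:
v_1 = (1, 0, 0, 0)ᵀ
v_2 = (-2, 1, 0, 0)ᵀ
v_3 = (0, 0, 1, 0)ᵀ

Let N = A − (3)·I. We want v_3 with N^3 v_3 = 0 but N^2 v_3 ≠ 0; then v_{j-1} := N · v_j for j = 3, …, 2.

Pick v_3 = (0, 0, 1, 0)ᵀ.
Then v_2 = N · v_3 = (-2, 1, 0, 0)ᵀ.
Then v_1 = N · v_2 = (1, 0, 0, 0)ᵀ.

Sanity check: (A − (3)·I) v_1 = (0, 0, 0, 0)ᵀ = 0. ✓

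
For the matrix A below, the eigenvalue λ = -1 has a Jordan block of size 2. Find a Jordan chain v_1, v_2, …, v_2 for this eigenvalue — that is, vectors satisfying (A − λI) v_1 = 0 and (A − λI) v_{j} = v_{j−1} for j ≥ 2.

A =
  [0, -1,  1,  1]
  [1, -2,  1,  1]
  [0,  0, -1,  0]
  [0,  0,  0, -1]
A Jordan chain for λ = -1 of length 2:
v_1 = (1, 1, 0, 0)ᵀ
v_2 = (1, 0, 0, 0)ᵀ

Let N = A − (-1)·I. We want v_2 with N^2 v_2 = 0 but N^1 v_2 ≠ 0; then v_{j-1} := N · v_j for j = 2, …, 2.

Pick v_2 = (1, 0, 0, 0)ᵀ.
Then v_1 = N · v_2 = (1, 1, 0, 0)ᵀ.

Sanity check: (A − (-1)·I) v_1 = (0, 0, 0, 0)ᵀ = 0. ✓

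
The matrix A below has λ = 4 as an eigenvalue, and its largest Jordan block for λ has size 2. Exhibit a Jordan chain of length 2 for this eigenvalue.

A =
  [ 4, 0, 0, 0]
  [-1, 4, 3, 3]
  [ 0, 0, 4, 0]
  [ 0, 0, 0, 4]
A Jordan chain for λ = 4 of length 2:
v_1 = (0, -1, 0, 0)ᵀ
v_2 = (1, 0, 0, 0)ᵀ

Let N = A − (4)·I. We want v_2 with N^2 v_2 = 0 but N^1 v_2 ≠ 0; then v_{j-1} := N · v_j for j = 2, …, 2.

Pick v_2 = (1, 0, 0, 0)ᵀ.
Then v_1 = N · v_2 = (0, -1, 0, 0)ᵀ.

Sanity check: (A − (4)·I) v_1 = (0, 0, 0, 0)ᵀ = 0. ✓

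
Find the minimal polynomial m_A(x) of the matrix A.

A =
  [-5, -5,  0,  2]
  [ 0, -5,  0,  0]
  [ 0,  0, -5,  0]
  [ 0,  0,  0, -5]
x^2 + 10*x + 25

The characteristic polynomial is χ_A(x) = (x + 5)^4, so the eigenvalues are known. The minimal polynomial is
  m_A(x) = Π_λ (x − λ)^{k_λ}
where k_λ is the size of the *largest* Jordan block for λ (equivalently, the smallest k with (A − λI)^k v = 0 for every generalised eigenvector v of λ).

  λ = -5: largest Jordan block has size 2, contributing (x + 5)^2

So m_A(x) = (x + 5)^2 = x^2 + 10*x + 25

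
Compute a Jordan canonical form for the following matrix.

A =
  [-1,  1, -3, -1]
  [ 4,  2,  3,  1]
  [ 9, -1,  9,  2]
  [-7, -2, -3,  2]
J_2(3) ⊕ J_2(3)

The characteristic polynomial is
  det(x·I − A) = x^4 - 12*x^3 + 54*x^2 - 108*x + 81 = (x - 3)^4

Eigenvalues and multiplicities (the geometric multiplicity of λ is n − rank(A − λI), which equals the number of Jordan blocks for λ):
  λ = 3: algebraic multiplicity = 4, geometric multiplicity = 2

Determining the block sizes for each eigenvalue:
  λ = 3: with am = 4 and gm = 2, the partition is not yet determined (e.g. several partitions of 4 into 2 parts exist). Let N = A − (3)·I. Computing rank(N^1) = 2, rank(N^2) = 0; the number of blocks of size ≥ j is rank(N^{j−1}) − rank(N^j), giving [2, 2]. So we have 2 block(s) of size 2 → block sizes [2, 2]

Assembling the blocks gives a Jordan form
J =
  [3, 1, 0, 0]
  [0, 3, 0, 0]
  [0, 0, 3, 1]
  [0, 0, 0, 3]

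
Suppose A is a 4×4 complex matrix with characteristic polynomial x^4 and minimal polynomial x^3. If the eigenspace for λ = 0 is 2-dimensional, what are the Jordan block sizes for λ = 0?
Block sizes for λ = 0: [3, 1]

Step 1 — from the characteristic polynomial, algebraic multiplicity of λ = 0 is 4. From dim ker(A − (0)·I) = 2, there are exactly 2 Jordan blocks for λ = 0.
Step 2 — from the minimal polynomial, the factor (x − 0)^3 tells us the largest block for λ = 0 has size 3.
Step 3 — with total size 4, 2 blocks, and largest block 3, the block sizes (in nonincreasing order) are [3, 1].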